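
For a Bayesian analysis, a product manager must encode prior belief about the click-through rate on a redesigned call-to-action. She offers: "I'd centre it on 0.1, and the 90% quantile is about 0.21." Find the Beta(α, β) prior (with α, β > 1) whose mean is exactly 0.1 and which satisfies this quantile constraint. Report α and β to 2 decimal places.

α ≈ 1.32, β ≈ 11.90

With mean 0.1 fixed, write α = 0.1s, β = 0.9s where s = α+β.
Need P(θ < 0.21) = 0.9 under Beta(0.1s, 0.9s). Normal approximation: (q−m)/√(m(1−m)/s) ≈ z_{0.9} = 1.28, so s ≈ 0.1·0.9·(1.28)²/(0.21−0.1)² = 12.2.
At s = 12.2: P(θ<0.21) ≈ 0.894. Adjusting to match 0.9 gives s ≈ 13.22.
So α = 0.1·13.22 ≈ 1.32, β = 0.9·13.22 ≈ 11.90.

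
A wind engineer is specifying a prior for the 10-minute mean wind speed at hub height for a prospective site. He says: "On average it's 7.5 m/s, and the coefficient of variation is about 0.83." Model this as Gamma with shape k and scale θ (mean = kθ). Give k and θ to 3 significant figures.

k ≈ 1.45, θ ≈ 5.17

For Gamma(k, scale θ): mean = kθ, variance = kθ², so CV = 1/√k.
CV = 0.83, hence k = 1/CV² = 1.45.
Then θ = mean/k = 7.5/1.45 = 5.17.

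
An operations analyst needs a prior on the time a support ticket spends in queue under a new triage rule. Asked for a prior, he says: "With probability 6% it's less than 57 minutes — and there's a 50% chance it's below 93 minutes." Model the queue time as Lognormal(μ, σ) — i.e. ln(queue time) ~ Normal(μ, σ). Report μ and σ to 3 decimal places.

If T ~ Lognormal(μ,σ) then ln T ~ Normal(μ,σ), so the p-quantile of ln T is μ + z_p·σ.
ln(57) = 4.043 and ln(93) = 4.533; z_{0.06} = -1.555, z_{0.5} = 0.
σ = (4.533 − 4.043)/(0 − (-1.555)) = 0.315.
μ = 4.043 − (-1.555)·0.315 = 4.533.

μ ≈ 4.533, σ ≈ 0.315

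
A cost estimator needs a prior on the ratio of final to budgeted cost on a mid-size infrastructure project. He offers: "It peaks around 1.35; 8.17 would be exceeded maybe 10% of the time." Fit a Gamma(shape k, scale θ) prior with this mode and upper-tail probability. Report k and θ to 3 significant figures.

Gamma(k,θ) with k>1 has mode (k−1)θ, so θ = 1.35/(k−1).
Need P(X < 8.17) = 0.9 with θ tied to k this way. Start at k = 2, θ = 1.35: P(X<8.17) ≈ 0.983.
Too high — lower k to spread out. Iterating converges to k ≈ 1.52.
Then θ = 1.35/(1.52−1) ≈ 2.58.

k ≈ 1.52, θ ≈ 2.58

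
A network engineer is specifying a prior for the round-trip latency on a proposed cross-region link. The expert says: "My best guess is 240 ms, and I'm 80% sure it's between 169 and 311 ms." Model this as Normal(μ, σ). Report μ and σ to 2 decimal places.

A symmetric 80% interval runs μ ± z·σ with z = 1.282.
Half-width = 71, so σ = 71/1.282 = 55.40.
μ is the stated best guess, 240.00.

μ = 240.00, σ = 55.40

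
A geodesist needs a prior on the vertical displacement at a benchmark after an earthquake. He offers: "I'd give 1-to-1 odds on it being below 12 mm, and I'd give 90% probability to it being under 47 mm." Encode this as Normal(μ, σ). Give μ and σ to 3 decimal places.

μ = 12.000, σ = 27.311

For Normal(μ,σ), the p-quantile is μ + z_p·σ. Here z_{0.5} = 0, z_{0.9} = 1.282.
So 12 = μ + 0σ and 47 = μ + 1.282σ.
Subtracting: σ = (47 − 12)/(1.282 − (0)) = 27.311.
Then μ = 12 − (0)·27.311 = 12.000.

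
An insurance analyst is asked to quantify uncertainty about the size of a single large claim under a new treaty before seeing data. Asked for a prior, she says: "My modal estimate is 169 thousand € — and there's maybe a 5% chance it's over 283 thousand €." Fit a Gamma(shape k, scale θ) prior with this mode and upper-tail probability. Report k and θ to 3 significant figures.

k ≈ 11.5, θ ≈ 16.1

Gamma(k,θ) with k>1 has mode (k−1)θ, so θ = 169/(k−1).
Need P(X < 283) = 0.95 with θ tied to k this way. Start at k = 2, θ = 169: P(X<283) ≈ 0.499.
Too low — raise k to concentrate. Iterating converges to k ≈ 11.5.
Then θ = 169/(11.5−1) ≈ 16.1.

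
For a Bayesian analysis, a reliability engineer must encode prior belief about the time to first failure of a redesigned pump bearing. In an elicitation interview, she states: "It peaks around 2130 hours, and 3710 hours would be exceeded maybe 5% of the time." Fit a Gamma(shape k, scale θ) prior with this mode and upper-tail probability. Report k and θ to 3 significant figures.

Gamma(k,θ) with k>1 has mode (k−1)θ, so θ = 2130/(k−1).
Need P(X < 3710) = 0.95 with θ tied to k this way. Start at k = 2, θ = 2130: P(X<3710) ≈ 0.520.
Too low — raise k to concentrate. Iterating converges to k ≈ 10.1.
Then θ = 2130/(10.1−1) ≈ 235.

k ≈ 10.1, θ ≈ 235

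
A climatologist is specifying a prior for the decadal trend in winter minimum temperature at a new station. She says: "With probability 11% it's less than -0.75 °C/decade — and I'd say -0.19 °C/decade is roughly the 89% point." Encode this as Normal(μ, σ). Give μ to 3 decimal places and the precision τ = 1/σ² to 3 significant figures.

The p-quantile of Normal(μ,σ) is μ + z_p·σ, with z_{0.11} = -1.227 and z_{0.89} = 1.227.
Eliminate σ: μ = (z₂·x₁ − z₁·x₂)/(z₂ − z₁) = (1.227·-0.75 − (-1.227)·-0.19)/2.453 = -0.470.
Then σ = (x₂ − x₁)/(z₂ − z₁) = (-0.19 − -0.75)/2.453 = 0.228.
Precision τ = 1/σ² = 1/0.2283² = 19.2.

μ = -0.470, τ = 19.2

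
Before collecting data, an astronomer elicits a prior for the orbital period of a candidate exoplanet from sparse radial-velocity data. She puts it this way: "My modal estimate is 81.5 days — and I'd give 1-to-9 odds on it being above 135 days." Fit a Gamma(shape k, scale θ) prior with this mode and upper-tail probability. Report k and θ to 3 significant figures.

Gamma(k,θ) with k>1 has mode (k−1)θ, so θ = 81.5/(k−1).
Need P(X < 135) = 0.9 with θ tied to k this way. Start at k = 2, θ = 81.5: P(X<135) ≈ 0.493.
Too low — raise k to concentrate. Iterating converges to k ≈ 8.41.
Then θ = 81.5/(8.41−1) ≈ 11.

k ≈ 8.41, θ ≈ 11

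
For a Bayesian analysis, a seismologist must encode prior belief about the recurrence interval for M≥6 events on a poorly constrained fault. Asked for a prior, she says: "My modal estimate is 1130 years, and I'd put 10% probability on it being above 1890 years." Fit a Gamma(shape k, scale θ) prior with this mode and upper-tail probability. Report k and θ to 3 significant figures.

Gamma(k,θ) with k>1 has mode (k−1)θ, so θ = 1130/(k−1).
Need P(X < 1890) = 0.9 with θ tied to k this way. Start at k = 2, θ = 1130: P(X<1890) ≈ 0.498.
Too low — raise k to concentrate. Iterating converges to k ≈ 8.14.
Then θ = 1130/(8.14−1) ≈ 158.

k ≈ 8.14, θ ≈ 158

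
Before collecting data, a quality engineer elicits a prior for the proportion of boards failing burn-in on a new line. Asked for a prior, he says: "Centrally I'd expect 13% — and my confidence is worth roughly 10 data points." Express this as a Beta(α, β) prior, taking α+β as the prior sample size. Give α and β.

α = 1.3, β = 8.7

Under the effective-sample-size interpretation, Beta(α, β) has prior mean α/(α+β) and prior sample size α+β.
So α+β = 10 and α/(α+β) = 0.13, giving α = 0.13·10 = 1.3 and β = 10 − 1.3 = 8.7.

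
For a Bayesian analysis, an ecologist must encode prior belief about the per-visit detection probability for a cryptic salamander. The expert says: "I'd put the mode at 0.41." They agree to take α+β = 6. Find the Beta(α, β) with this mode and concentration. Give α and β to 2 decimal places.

α = 2.64, β = 3.36

For α,β > 1 the Beta mode is (α−1)/(α+β−2). With α+β = 6, the mode is (α−1)/4.
Set (α−1)/4 = 0.41 → α = 1 + 0.41·4 = 2.64.
β = 6 − α = 3.36.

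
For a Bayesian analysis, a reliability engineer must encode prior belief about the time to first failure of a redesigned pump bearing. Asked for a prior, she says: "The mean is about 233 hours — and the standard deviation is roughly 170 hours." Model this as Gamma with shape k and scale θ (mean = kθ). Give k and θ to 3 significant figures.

For Gamma(k, scale θ): mean = kθ, variance = kθ², so CV = 1/√k.
CV = SD/mean = 170/233 = 0.7296, hence k = 1/CV² = 1.88.
Then θ = mean/k = 233/1.88 = 124.

k ≈ 1.88, θ ≈ 124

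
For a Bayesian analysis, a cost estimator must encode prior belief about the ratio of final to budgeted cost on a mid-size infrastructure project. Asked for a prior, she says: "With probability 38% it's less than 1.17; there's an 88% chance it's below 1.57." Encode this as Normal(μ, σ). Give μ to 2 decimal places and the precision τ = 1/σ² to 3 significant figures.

The p-quantile of Normal(μ,σ) is μ + z_p·σ, with z_{0.38} = -0.3055 and z_{0.88} = 1.175.
Eliminate σ: μ = (z₂·x₁ − z₁·x₂)/(z₂ − z₁) = (1.175·1.17 − (-0.3055)·1.57)/1.48 = 1.25.
Then σ = (x₂ − x₁)/(z₂ − z₁) = (1.57 − 1.17)/1.48 = 0.27.
Precision τ = 1/σ² = 1/0.2702² = 13.7.

μ = 1.25, τ = 13.7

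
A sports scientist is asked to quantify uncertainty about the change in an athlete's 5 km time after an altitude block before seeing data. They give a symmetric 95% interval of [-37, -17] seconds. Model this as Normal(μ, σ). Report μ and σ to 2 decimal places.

A symmetric 95% interval runs μ ± z·σ with z = 1.96.
Half-width = 10, so σ = 10/1.96 = 5.10.
μ is the interval midpoint, -27.00.

μ = -27.00, σ = 5.10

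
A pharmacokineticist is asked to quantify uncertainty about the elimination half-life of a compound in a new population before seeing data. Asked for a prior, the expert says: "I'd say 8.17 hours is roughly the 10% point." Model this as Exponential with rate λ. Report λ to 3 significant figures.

λ ≈ 0.0129

P(T < 8.17) = 1 − e^(−λ·8.17) = 0.1, so λ = −ln(1−0.1)/8.17 = −ln(0.9)/8.17 = 0.0129.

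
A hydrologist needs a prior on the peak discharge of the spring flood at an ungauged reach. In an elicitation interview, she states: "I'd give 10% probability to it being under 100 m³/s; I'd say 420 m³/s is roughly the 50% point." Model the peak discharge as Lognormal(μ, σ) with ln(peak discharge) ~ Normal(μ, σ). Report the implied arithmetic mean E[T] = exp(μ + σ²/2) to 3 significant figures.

If T ~ Lognormal(μ,σ) then ln T ~ Normal(μ,σ), so the p-quantile of ln T is μ + z_p·σ.
ln(100) = 4.605 and ln(420) = 6.04; z_{0.1} = -1.282, z_{0.5} = 0.
σ = (6.04 − 4.605)/(0 − (-1.282)) = 1.120.
μ = 4.605 − (-1.282)·1.120 = 6.040.
E[T] = exp(μ + σ²/2) = exp(6.040 + 0.6270) = 786 m³/s.

E[T] ≈ 786 m³/s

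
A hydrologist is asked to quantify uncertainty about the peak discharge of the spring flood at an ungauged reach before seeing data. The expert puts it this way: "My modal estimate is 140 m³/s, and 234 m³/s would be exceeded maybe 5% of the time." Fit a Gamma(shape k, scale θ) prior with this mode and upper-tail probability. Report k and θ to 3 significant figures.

Gamma(k,θ) with k>1 has mode (k−1)θ, so θ = 140/(k−1).
Need P(X < 234) = 0.95 with θ tied to k this way. Start at k = 2, θ = 140: P(X<234) ≈ 0.498.
Too low — raise k to concentrate. Iterating converges to k ≈ 11.6.
Then θ = 140/(11.6−1) ≈ 13.2.

k ≈ 11.6, θ ≈ 13.2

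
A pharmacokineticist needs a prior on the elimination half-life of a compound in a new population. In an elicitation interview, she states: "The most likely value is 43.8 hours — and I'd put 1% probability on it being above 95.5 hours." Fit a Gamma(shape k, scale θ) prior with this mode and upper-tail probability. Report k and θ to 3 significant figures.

Gamma(k,θ) with k>1 has mode (k−1)θ, so θ = 43.8/(k−1).
Need P(X < 95.5) = 0.99 with θ tied to k this way. Start at k = 2, θ = 43.8: P(X<95.5) ≈ 0.641.
Too low — raise k to concentrate. Iterating converges to k ≈ 8.95.
Then θ = 43.8/(8.95−1) ≈ 5.51.

k ≈ 8.95, θ ≈ 5.51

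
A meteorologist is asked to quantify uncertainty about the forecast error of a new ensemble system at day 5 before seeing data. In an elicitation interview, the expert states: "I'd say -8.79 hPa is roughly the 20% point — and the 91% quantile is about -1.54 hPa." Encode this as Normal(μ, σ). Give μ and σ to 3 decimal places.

The p-quantile of Normal(μ,σ) is μ + z_p·σ, with z_{0.2} = -0.8416 and z_{0.91} = 1.341.
Eliminate σ: μ = (z₂·x₁ − z₁·x₂)/(z₂ − z₁) = (1.341·-8.79 − (-0.8416)·-1.54)/2.182 = -5.994.
Then σ = (x₂ − x₁)/(z₂ − z₁) = (-1.54 − -8.79)/2.182 = 3.322.

μ = -5.994, σ = 3.322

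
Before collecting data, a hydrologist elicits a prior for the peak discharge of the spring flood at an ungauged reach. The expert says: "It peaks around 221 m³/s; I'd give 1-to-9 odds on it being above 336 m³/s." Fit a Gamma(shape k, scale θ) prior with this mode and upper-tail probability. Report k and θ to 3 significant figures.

k ≈ 11.6, θ ≈ 20.8

Gamma(k,θ) with k>1 has mode (k−1)θ, so θ = 221/(k−1).
Need P(X < 336) = 0.9 with θ tied to k this way. Start at k = 2, θ = 221: P(X<336) ≈ 0.449.
Too low — raise k to concentrate. Iterating converges to k ≈ 11.6.
Then θ = 221/(11.6−1) ≈ 20.8.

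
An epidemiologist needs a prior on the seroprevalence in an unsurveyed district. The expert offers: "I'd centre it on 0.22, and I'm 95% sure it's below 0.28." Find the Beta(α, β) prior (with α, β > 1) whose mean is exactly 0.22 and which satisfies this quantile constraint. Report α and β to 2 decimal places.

With mean 0.22 fixed, write α = 0.22s, β = 0.78s where s = α+β.
Need P(θ < 0.28) = 0.95 under Beta(0.22s, 0.78s). Normal approximation: (q−m)/√(m(1−m)/s) ≈ z_{0.95} = 1.64, so s ≈ 0.22·0.78·(1.64)²/(0.28−0.22)² = 129.0.
At s = 129.0: P(θ<0.28) ≈ 0.944. Adjusting to match 0.95 gives s ≈ 138.21.
So α = 0.22·138.21 ≈ 30.41, β = 0.78·138.21 ≈ 107.80.

α ≈ 30.41, β ≈ 107.80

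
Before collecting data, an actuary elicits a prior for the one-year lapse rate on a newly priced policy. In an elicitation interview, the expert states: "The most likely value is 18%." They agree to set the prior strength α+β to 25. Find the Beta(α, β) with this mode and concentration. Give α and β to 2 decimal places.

α = 5.14, β = 19.86

For α,β > 1 the Beta mode is (α−1)/(α+β−2). With α+β = 25, the mode is (α−1)/23.
Set (α−1)/23 = 0.18 → α = 1 + 0.18·23 = 5.14.
β = 25 − α = 19.86.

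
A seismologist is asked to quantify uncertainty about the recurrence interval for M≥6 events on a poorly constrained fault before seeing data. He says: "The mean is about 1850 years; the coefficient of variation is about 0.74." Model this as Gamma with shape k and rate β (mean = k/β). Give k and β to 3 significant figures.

k ≈ 1.83, β ≈ 0.000987

For Gamma(k, rate β): mean = k/β, variance = k/β², so CV = 1/√k.
CV = 0.74, hence k = 1/CV² = 1.83.
Then β = k/mean = 1.83/1850 = 0.000987.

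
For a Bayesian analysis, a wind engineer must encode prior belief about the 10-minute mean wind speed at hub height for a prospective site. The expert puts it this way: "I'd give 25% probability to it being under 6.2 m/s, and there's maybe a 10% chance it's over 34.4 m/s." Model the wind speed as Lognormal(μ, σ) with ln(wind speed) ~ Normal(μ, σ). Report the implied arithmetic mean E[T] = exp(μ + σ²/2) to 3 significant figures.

E[T] ≈ 16.4 m/s

If T ~ Lognormal(μ,σ) then ln T ~ Normal(μ,σ), so the p-quantile of ln T is μ + z_p·σ.
ln(6.2) = 1.825 and ln(34.4) = 3.538; z_{0.25} = -0.6745, z_{0.9} = 1.282.
σ = (3.538 − 1.825)/(1.282 − (-0.6745)) = 0.876.
μ = 1.825 − (-0.6745)·0.876 = 2.415.
E[T] = exp(μ + σ²/2) = exp(2.415 + 0.3837) = 16.4 m/s.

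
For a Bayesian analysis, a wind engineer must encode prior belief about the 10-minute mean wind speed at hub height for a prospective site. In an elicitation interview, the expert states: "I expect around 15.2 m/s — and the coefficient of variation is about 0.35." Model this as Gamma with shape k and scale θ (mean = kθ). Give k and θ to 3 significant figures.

For Gamma(k, scale θ): mean = kθ, variance = kθ², so CV = 1/√k.
CV = 0.35, hence k = 1/CV² = 8.16.
Then θ = mean/k = 15.2/8.16 = 1.86.

k ≈ 8.16, θ ≈ 1.86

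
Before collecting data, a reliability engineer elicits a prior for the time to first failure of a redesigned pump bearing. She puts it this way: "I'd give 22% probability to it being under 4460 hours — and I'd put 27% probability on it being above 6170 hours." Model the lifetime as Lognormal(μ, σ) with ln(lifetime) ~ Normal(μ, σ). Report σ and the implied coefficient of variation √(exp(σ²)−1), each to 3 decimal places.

If T ~ Lognormal(μ,σ) then ln T ~ Normal(μ,σ), so the p-quantile of ln T is μ + z_p·σ.
ln(4460) = 8.403 and ln(6170) = 8.727; z_{0.22} = -0.7722, z_{0.73} = 0.6128.
σ = (8.727 − 8.403)/(0.6128 − (-0.7722)) = 0.234.
μ = 8.403 − (-0.7722)·0.234 = 8.584.
CV = √(exp(σ²)−1) = √(exp(0.0549)−1) = 0.238.

σ ≈ 0.234, CV ≈ 0.238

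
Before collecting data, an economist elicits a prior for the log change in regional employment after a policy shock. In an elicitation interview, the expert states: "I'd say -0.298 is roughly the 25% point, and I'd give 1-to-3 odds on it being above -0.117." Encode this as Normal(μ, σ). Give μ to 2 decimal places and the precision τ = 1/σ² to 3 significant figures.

μ = -0.21, τ = 55.5

The p-quantile of Normal(μ,σ) is μ + z_p·σ, with z_{0.25} = -0.6745 and z_{0.75} = 0.6745.
Eliminate σ: μ = (z₂·x₁ − z₁·x₂)/(z₂ − z₁) = (0.6745·-0.298 − (-0.6745)·-0.117)/1.349 = -0.21.
Then σ = (x₂ − x₁)/(z₂ − z₁) = (-0.117 − -0.298)/1.349 = 0.13.
Precision τ = 1/σ² = 1/0.1342² = 55.5.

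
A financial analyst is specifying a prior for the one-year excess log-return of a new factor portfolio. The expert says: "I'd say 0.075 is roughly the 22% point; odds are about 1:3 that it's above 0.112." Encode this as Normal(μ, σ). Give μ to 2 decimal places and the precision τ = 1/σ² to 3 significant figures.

μ = 0.09, τ = 1530

For Normal(μ,σ), the p-quantile is μ + z_p·σ. Here z_{0.22} = -0.7722, z_{0.75} = 0.6745.
So 0.075 = μ − 0.7722σ and 0.112 = μ + 0.6745σ.
Subtracting: σ = (0.112 − 0.075)/(0.6745 − (-0.7722)) = 0.03.
Then μ = 0.075 − (-0.7722)·0.03 = 0.09.
Precision τ = 1/σ² = 1/0.02558² = 1530.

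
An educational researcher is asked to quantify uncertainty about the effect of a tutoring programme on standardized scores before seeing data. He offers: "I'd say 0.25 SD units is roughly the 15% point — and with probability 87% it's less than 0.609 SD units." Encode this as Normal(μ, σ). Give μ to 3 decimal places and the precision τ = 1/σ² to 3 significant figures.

For Normal(μ,σ), the p-quantile is μ + z_p·σ. Here z_{0.15} = -1.036, z_{0.87} = 1.126.
So 0.25 = μ − 1.036σ and 0.609 = μ + 1.126σ.
Subtracting: σ = (0.609 − 0.25)/(1.126 − (-1.036)) = 0.166.
Then μ = 0.25 − (-1.036)·0.166 = 0.422.
Precision τ = 1/σ² = 1/0.166² = 36.3.

μ = 0.422, τ = 36.3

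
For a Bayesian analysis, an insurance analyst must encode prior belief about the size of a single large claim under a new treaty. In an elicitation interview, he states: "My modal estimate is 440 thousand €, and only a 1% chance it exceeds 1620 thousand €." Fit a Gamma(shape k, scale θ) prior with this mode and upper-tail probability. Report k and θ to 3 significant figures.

Gamma(k,θ) with k>1 has mode (k−1)θ, so θ = 440/(k−1).
Need P(X < 1620) = 0.99 with θ tied to k this way. Start at k = 2, θ = 440: P(X<1620) ≈ 0.882.
Too low — raise k to concentrate. Iterating converges to k ≈ 3.52.
Then θ = 440/(3.52−1) ≈ 175.

k ≈ 3.52, θ ≈ 175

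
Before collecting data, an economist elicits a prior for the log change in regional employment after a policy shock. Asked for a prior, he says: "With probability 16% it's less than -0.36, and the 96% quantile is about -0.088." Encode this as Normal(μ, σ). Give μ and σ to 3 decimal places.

μ = -0.261, σ = 0.099

The p-quantile of Normal(μ,σ) is μ + z_p·σ, with z_{0.16} = -0.9945 and z_{0.96} = 1.751.
Eliminate σ: μ = (z₂·x₁ − z₁·x₂)/(z₂ − z₁) = (1.751·-0.36 − (-0.9945)·-0.088)/2.745 = -0.261.
Then σ = (x₂ − x₁)/(z₂ − z₁) = (-0.088 − -0.36)/2.745 = 0.099.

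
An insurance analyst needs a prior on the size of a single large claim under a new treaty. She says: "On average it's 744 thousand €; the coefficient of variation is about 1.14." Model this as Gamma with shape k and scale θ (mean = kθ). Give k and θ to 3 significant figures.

k ≈ 0.769, θ ≈ 967

For Gamma(k, scale θ): mean = kθ, variance = kθ², so CV = 1/√k.
CV = 1.14, hence k = 1/CV² = 0.769.
Then θ = mean/k = 744/0.769 = 967.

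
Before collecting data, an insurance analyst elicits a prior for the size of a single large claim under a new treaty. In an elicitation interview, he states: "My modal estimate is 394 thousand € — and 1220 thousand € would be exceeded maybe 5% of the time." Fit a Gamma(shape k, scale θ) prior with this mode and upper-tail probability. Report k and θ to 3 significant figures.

k ≈ 3.06, θ ≈ 191

Gamma(k,θ) with k>1 has mode (k−1)θ, so θ = 394/(k−1).
Need P(X < 1220) = 0.95 with θ tied to k this way. Start at k = 2, θ = 394: P(X<1220) ≈ 0.815.
Too low — raise k to concentrate. Iterating converges to k ≈ 3.06.
Then θ = 394/(3.06−1) ≈ 191.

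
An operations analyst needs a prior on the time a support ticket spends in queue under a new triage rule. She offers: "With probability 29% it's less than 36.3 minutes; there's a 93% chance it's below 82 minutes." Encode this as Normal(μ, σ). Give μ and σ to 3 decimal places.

The p-quantile of Normal(μ,σ) is μ + z_p·σ, with z_{0.29} = -0.5534 and z_{0.93} = 1.476.
Eliminate σ: μ = (z₂·x₁ − z₁·x₂)/(z₂ − z₁) = (1.476·36.3 − (-0.5534)·82)/2.029 = 48.763.
Then σ = (x₂ − x₁)/(z₂ − z₁) = (82 − 36.3)/2.029 = 22.521.

μ = 48.763, σ = 22.521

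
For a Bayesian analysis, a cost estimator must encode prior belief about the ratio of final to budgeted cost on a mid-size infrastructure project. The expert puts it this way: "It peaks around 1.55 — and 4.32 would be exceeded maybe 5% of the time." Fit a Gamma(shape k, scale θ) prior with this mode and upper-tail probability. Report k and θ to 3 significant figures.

k ≈ 3.55, θ ≈ 0.608

Gamma(k,θ) with k>1 has mode (k−1)θ, so θ = 1.55/(k−1).
Need P(X < 4.32) = 0.95 with θ tied to k this way. Start at k = 2, θ = 1.55: P(X<4.32) ≈ 0.767.
Too low — raise k to concentrate. Iterating converges to k ≈ 3.55.
Then θ = 1.55/(3.55−1) ≈ 0.608.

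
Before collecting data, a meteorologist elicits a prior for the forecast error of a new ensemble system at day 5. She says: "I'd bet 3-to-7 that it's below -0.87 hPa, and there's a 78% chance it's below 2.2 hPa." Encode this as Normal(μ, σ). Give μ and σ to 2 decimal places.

μ = 0.37, σ = 2.37

The p-quantile of Normal(μ,σ) is μ + z_p·σ, with z_{0.3} = -0.5244 and z_{0.78} = 0.7722.
Eliminate σ: μ = (z₂·x₁ − z₁·x₂)/(z₂ − z₁) = (0.7722·-0.87 − (-0.5244)·2.2)/1.297 = 0.37.
Then σ = (x₂ − x₁)/(z₂ − z₁) = (2.2 − -0.87)/1.297 = 2.37.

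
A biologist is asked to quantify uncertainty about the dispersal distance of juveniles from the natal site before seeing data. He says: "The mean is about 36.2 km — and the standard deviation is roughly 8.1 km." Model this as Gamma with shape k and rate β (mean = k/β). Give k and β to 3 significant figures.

k ≈ 20, β ≈ 0.552

For Gamma(k, rate β): mean = k/β, variance = k/β², so CV = 1/√k.
CV = SD/mean = 8.1/36.2 = 0.2238, hence k = 1/CV² = 20.
Then β = k/mean = 20/36.2 = 0.552.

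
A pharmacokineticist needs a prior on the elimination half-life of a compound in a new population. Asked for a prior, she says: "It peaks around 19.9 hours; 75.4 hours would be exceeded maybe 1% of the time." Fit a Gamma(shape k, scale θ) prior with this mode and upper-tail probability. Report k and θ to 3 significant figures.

Gamma(k,θ) with k>1 has mode (k−1)θ, so θ = 19.9/(k−1).
Need P(X < 75.4) = 0.99 with θ tied to k this way. Start at k = 2, θ = 19.9: P(X<75.4) ≈ 0.892.
Too low — raise k to concentrate. Iterating converges to k ≈ 3.39.
Then θ = 19.9/(3.39−1) ≈ 8.32.

k ≈ 3.39, θ ≈ 8.32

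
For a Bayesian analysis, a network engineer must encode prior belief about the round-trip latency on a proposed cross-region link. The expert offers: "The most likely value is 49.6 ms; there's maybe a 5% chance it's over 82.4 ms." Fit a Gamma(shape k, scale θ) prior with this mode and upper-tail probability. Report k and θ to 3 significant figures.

k ≈ 11.8, θ ≈ 4.58

Gamma(k,θ) with k>1 has mode (k−1)θ, so θ = 49.6/(k−1).
Need P(X < 82.4) = 0.95 with θ tied to k this way. Start at k = 2, θ = 49.6: P(X<82.4) ≈ 0.495.
Too low — raise k to concentrate. Iterating converges to k ≈ 11.8.
Then θ = 49.6/(11.8−1) ≈ 4.58.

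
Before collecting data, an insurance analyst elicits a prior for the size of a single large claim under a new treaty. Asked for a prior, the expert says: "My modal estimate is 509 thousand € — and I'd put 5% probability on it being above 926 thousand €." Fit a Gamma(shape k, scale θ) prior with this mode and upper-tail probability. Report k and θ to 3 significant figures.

k ≈ 8.78, θ ≈ 65.4

Gamma(k,θ) with k>1 has mode (k−1)θ, so θ = 509/(k−1).
Need P(X < 926) = 0.95 with θ tied to k this way. Start at k = 2, θ = 509: P(X<926) ≈ 0.543.
Too low — raise k to concentrate. Iterating converges to k ≈ 8.78.
Then θ = 509/(8.78−1) ≈ 65.4.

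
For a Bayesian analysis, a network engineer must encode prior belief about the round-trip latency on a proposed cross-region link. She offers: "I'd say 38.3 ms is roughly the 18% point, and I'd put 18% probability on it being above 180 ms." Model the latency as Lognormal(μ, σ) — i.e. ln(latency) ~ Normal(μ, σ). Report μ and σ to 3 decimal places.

If T ~ Lognormal(μ,σ) then ln T ~ Normal(μ,σ), so the p-quantile of ln T is μ + z_p·σ.
ln(38.3) = 3.645 and ln(180) = 5.193; z_{0.18} = -0.9154, z_{0.82} = 0.9154.
σ = (5.193 − 3.645)/(0.9154 − (-0.9154)) = 0.845.
μ = 3.645 − (-0.9154)·0.845 = 4.419.

μ ≈ 4.419, σ ≈ 0.845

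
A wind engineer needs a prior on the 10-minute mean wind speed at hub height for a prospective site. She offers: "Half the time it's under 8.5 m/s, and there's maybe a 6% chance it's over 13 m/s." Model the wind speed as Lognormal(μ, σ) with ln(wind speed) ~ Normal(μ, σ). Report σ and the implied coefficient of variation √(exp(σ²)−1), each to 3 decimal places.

σ ≈ 0.273, CV ≈ 0.278

If T ~ Lognormal(μ,σ) then ln T ~ Normal(μ,σ), so the p-quantile of ln T is μ + z_p·σ.
ln(8.5) = 2.14 and ln(13) = 2.565; z_{0.5} = 0, z_{0.94} = 1.555.
σ = (2.565 − 2.14)/(1.555 − (0)) = 0.273.
μ = 2.14 − (0)·0.273 = 2.140.
CV = √(exp(σ²)−1) = √(exp(0.0747)−1) = 0.278.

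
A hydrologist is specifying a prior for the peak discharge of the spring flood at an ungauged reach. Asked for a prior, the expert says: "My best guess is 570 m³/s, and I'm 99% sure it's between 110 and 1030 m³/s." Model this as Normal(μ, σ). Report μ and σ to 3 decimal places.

A symmetric 99% interval runs μ ± z·σ with z = 2.576.
Half-width = 460, so σ = 460/2.576 = 178.583.
μ is the stated best guess, 570.000.

μ = 570.000, σ = 178.583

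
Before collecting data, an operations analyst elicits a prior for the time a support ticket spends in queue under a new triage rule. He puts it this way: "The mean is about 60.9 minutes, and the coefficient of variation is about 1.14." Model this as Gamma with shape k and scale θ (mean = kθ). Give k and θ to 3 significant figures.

For Gamma(k, scale θ): mean = kθ, variance = kθ², so CV = 1/√k.
CV = 1.14, hence k = 1/CV² = 0.769.
Then θ = mean/k = 60.9/0.769 = 79.1.

k ≈ 0.769, θ ≈ 79.1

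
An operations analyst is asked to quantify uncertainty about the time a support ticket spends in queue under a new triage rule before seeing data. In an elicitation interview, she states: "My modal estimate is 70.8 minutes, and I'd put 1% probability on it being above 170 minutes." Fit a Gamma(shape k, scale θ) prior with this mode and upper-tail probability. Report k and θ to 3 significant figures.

k ≈ 7.17, θ ≈ 11.5

Gamma(k,θ) with k>1 has mode (k−1)θ, so θ = 70.8/(k−1).
Need P(X < 170) = 0.99 with θ tied to k this way. Start at k = 2, θ = 70.8: P(X<170) ≈ 0.692.
Too low — raise k to concentrate. Iterating converges to k ≈ 7.17.
Then θ = 70.8/(7.17−1) ≈ 11.5.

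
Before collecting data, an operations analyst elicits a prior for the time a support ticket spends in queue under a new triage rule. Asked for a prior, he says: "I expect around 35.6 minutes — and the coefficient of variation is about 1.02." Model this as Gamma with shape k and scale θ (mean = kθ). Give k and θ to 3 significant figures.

k ≈ 0.961, θ ≈ 37

For Gamma(k, scale θ): mean = kθ, variance = kθ², so CV = 1/√k.
CV = 1.02, hence k = 1/CV² = 0.961.
Then θ = mean/k = 35.6/0.961 = 37.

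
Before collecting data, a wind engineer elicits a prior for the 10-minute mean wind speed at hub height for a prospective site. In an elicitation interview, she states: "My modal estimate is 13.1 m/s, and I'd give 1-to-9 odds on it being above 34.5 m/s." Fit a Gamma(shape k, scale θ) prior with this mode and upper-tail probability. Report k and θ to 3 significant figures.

k ≈ 3.04, θ ≈ 6.41

Gamma(k,θ) with k>1 has mode (k−1)θ, so θ = 13.1/(k−1).
Need P(X < 34.5) = 0.9 with θ tied to k this way. Start at k = 2, θ = 13.1: P(X<34.5) ≈ 0.739.
Too low — raise k to concentrate. Iterating converges to k ≈ 3.04.
Then θ = 13.1/(3.04−1) ≈ 6.41.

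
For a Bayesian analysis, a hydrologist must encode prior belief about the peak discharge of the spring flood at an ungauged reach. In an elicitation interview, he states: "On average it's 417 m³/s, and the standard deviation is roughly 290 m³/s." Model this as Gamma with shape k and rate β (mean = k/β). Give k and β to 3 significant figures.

For Gamma(k, rate β): mean = k/β, variance = k/β², so CV = 1/√k.
CV = SD/mean = 290/417 = 0.6954, hence k = 1/CV² = 2.07.
Then β = k/mean = 2.07/417 = 0.00496.

k ≈ 2.07, β ≈ 0.00496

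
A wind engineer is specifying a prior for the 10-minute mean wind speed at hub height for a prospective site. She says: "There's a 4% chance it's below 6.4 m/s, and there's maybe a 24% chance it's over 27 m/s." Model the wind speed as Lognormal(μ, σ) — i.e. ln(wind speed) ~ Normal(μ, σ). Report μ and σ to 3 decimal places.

If T ~ Lognormal(μ,σ) then ln T ~ Normal(μ,σ), so the p-quantile of ln T is μ + z_p·σ.
ln(6.4) = 1.856 and ln(27) = 3.296; z_{0.04} = -1.751, z_{0.76} = 0.7063.
σ = (3.296 − 1.856)/(0.7063 − (-1.751)) = 0.586.
μ = 1.856 − (-1.751)·0.586 = 2.882.

μ ≈ 2.882, σ ≈ 0.586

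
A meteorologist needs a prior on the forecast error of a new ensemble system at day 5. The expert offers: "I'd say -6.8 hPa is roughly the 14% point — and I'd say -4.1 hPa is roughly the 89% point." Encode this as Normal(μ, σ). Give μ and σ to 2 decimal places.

The p-quantile of Normal(μ,σ) is μ + z_p·σ, with z_{0.14} = -1.08 and z_{0.89} = 1.227.
Eliminate σ: μ = (z₂·x₁ − z₁·x₂)/(z₂ − z₁) = (1.227·-6.8 − (-1.08)·-4.1)/2.307 = -5.54.
Then σ = (x₂ − x₁)/(z₂ − z₁) = (-4.1 − -6.8)/2.307 = 1.17.

μ = -5.54, σ = 1.17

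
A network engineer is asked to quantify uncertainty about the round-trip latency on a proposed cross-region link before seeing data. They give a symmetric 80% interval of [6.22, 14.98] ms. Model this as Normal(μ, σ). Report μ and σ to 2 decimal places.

μ = 10.60, σ = 3.42

A symmetric 80% interval runs μ ± z·σ with z = 1.282.
Half-width = 4.38, so σ = 4.38/1.282 = 3.42.
μ is the interval midpoint, 10.60.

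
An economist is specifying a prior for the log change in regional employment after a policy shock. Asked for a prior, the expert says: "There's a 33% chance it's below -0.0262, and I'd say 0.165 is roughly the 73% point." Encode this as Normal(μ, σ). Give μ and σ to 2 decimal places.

μ = 0.05, σ = 0.18

The p-quantile of Normal(μ,σ) is μ + z_p·σ, with z_{0.33} = -0.4399 and z_{0.73} = 0.6128.
Eliminate σ: μ = (z₂·x₁ − z₁·x₂)/(z₂ − z₁) = (0.6128·-0.0262 − (-0.4399)·0.165)/1.053 = 0.05.
Then σ = (x₂ − x₁)/(z₂ − z₁) = (0.165 − -0.0262)/1.053 = 0.18.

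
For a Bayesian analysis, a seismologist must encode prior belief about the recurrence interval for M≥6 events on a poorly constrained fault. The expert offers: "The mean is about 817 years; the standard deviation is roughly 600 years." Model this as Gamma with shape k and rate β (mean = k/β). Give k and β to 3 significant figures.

For Gamma(k, rate β): mean = k/β, variance = k/β², so CV = 1/√k.
CV = SD/mean = 600/817 = 0.7344, hence k = 1/CV² = 1.85.
Then β = k/mean = 1.85/817 = 0.00227.

k ≈ 1.85, β ≈ 0.00227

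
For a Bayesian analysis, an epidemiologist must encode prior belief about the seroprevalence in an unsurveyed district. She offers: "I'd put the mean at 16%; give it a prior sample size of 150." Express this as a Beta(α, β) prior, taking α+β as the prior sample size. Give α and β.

Under the effective-sample-size interpretation, Beta(α, β) has prior mean α/(α+β) and prior sample size α+β.
So α+β = 150 and α/(α+β) = 0.16, giving α = 0.16·150 = 24 and β = 150 − 24 = 126.

α = 24, β = 126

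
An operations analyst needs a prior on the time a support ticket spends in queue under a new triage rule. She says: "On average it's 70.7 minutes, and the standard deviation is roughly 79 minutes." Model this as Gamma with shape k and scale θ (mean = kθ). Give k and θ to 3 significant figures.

k ≈ 0.801, θ ≈ 88.3

For Gamma(k, scale θ): mean = kθ, variance = kθ², so CV = 1/√k.
CV = SD/mean = 79/70.7 = 1.117, hence k = 1/CV² = 0.801.
Then θ = mean/k = 70.7/0.801 = 88.3.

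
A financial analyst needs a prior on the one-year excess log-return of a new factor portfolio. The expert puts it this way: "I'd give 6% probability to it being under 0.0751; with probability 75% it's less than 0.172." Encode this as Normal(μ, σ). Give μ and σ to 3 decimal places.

For Normal(μ,σ), the p-quantile is μ + z_p·σ. Here z_{0.06} = -1.555, z_{0.75} = 0.6745.
So 0.0751 = μ − 1.555σ and 0.172 = μ + 0.6745σ.
Subtracting: σ = (0.172 − 0.0751)/(0.6745 − (-1.555)) = 0.043.
Then μ = 0.0751 − (-1.555)·0.043 = 0.143.

μ = 0.143, σ = 0.043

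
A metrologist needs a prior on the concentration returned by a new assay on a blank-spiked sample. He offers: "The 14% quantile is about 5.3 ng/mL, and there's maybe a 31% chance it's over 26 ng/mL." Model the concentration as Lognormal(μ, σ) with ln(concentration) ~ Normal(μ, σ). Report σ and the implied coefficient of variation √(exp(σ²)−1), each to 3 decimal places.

If T ~ Lognormal(μ,σ) then ln T ~ Normal(μ,σ), so the p-quantile of ln T is μ + z_p·σ.
ln(5.3) = 1.668 and ln(26) = 3.258; z_{0.14} = -1.08, z_{0.69} = 0.4959.
σ = (3.258 − 1.668)/(0.4959 − (-1.08)) = 1.009.
μ = 1.668 − (-1.08)·1.009 = 2.758.
CV = √(exp(σ²)−1) = √(exp(1.0181)−1) = 1.330.

σ ≈ 1.009, CV ≈ 1.330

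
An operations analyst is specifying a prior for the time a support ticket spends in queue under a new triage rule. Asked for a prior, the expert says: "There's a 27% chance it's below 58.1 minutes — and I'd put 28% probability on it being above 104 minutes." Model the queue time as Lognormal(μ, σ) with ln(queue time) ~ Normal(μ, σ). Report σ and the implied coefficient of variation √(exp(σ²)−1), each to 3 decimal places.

σ ≈ 0.487, CV ≈ 0.517

If T ~ Lognormal(μ,σ) then ln T ~ Normal(μ,σ), so the p-quantile of ln T is μ + z_p·σ.
ln(58.1) = 4.062 and ln(104) = 4.644; z_{0.27} = -0.6128, z_{0.72} = 0.5828.
σ = (4.644 − 4.062)/(0.5828 − (-0.6128)) = 0.487.
μ = 4.062 − (-0.6128)·0.487 = 4.361.
CV = √(exp(σ²)−1) = √(exp(0.2371)−1) = 0.517.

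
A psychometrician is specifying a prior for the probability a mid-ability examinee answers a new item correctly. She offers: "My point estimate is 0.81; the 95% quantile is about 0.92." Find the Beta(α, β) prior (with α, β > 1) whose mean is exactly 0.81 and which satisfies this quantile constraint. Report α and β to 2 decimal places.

With mean 0.81 fixed, write α = 0.81s, β = 0.19s where s = α+β.
Need P(θ < 0.92) = 0.95 under Beta(0.81s, 0.19s). Normal approximation: (q−m)/√(m(1−m)/s) ≈ z_{0.95} = 1.64, so s ≈ 0.81·0.19·(1.64)²/(0.92−0.81)² = 34.4.
At s = 34.4: P(θ<0.92) ≈ 0.974. Adjusting to match 0.95 gives s ≈ 25.60.
So α = 0.81·25.60 ≈ 20.74, β = 0.19·25.60 ≈ 4.86.

α ≈ 20.74, β ≈ 4.86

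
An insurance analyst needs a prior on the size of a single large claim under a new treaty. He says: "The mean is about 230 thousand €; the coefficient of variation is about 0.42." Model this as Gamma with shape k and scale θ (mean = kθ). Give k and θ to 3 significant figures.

k ≈ 5.67, θ ≈ 40.6

For Gamma(k, scale θ): mean = kθ, variance = kθ², so CV = 1/√k.
CV = 0.42, hence k = 1/CV² = 5.67.
Then θ = mean/k = 230/5.67 = 40.6.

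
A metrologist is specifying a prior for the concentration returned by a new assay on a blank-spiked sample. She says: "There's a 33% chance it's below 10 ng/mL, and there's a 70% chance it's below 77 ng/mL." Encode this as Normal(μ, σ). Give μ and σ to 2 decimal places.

The p-quantile of Normal(μ,σ) is μ + z_p·σ, with z_{0.33} = -0.4399 and z_{0.7} = 0.5244.
Eliminate σ: μ = (z₂·x₁ − z₁·x₂)/(z₂ − z₁) = (0.5244·10 − (-0.4399)·77)/0.9643 = 40.56.
Then σ = (x₂ − x₁)/(z₂ − z₁) = (77 − 10)/0.9643 = 69.48.

μ = 40.56, σ = 69.48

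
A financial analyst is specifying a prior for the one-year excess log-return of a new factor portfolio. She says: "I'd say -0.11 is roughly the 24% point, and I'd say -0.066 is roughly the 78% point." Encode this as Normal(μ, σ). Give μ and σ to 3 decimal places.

μ = -0.089, σ = 0.030

The p-quantile of Normal(μ,σ) is μ + z_p·σ, with z_{0.24} = -0.7063 and z_{0.78} = 0.7722.
Eliminate σ: μ = (z₂·x₁ − z₁·x₂)/(z₂ − z₁) = (0.7722·-0.11 − (-0.7063)·-0.066)/1.478 = -0.089.
Then σ = (x₂ − x₁)/(z₂ − z₁) = (-0.066 − -0.11)/1.478 = 0.030.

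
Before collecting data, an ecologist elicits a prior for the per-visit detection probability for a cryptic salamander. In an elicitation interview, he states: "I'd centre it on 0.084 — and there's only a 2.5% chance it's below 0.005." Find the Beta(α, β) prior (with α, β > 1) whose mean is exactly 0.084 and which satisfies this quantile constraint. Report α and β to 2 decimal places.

With mean 0.084 fixed, write α = 0.084s, β = 0.916s where s = α+β.
Need P(θ < 0.005) = 0.025 under Beta(0.084s, 0.916s). Normal approximation: (q−m)/√(m(1−m)/s) ≈ z_{0.025} = -1.96, so s ≈ 0.084·0.916·(-1.96)²/(0.005−0.084)² = 47.4.
At s = 47.4: P(θ<0.005) ≈ 0.000. Adjusting to match 0.025 gives s ≈ 15.85.
So α = 0.084·15.85 ≈ 1.33, β = 0.916·15.85 ≈ 14.52.

α ≈ 1.33, β ≈ 14.52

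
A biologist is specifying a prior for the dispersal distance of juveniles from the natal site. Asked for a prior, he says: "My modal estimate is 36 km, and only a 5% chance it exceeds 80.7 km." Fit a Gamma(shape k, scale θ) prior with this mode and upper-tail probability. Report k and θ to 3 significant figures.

Gamma(k,θ) with k>1 has mode (k−1)θ, so θ = 36/(k−1).
Need P(X < 80.7) = 0.95 with θ tied to k this way. Start at k = 2, θ = 36: P(X<80.7) ≈ 0.655.
Too low — raise k to concentrate. Iterating converges to k ≈ 5.22.
Then θ = 36/(5.22−1) ≈ 8.54.

k ≈ 5.22, θ ≈ 8.54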